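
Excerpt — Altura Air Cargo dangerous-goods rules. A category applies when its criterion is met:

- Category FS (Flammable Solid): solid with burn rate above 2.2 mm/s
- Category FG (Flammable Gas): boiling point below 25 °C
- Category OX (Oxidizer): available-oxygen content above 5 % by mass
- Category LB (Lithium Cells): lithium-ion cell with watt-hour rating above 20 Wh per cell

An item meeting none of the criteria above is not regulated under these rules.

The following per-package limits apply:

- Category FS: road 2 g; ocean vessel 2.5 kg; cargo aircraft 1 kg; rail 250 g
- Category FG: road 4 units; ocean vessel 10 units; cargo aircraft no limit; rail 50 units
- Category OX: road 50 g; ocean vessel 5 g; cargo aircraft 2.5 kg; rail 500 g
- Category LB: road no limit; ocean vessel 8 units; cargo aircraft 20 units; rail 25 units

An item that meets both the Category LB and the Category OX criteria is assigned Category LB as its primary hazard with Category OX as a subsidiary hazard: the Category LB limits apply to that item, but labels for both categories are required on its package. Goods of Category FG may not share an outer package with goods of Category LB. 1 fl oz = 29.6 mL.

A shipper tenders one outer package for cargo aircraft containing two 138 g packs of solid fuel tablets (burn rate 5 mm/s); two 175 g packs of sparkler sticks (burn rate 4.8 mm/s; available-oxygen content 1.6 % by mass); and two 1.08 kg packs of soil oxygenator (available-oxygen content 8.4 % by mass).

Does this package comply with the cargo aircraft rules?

Yes

Burn rate 5 mm/s meets the Category FS criterion (Flammable Solid), so the solid fuel tablets are Category FS.
With burn rate 4.8 mm/s (> 2.2 mm/s), the sparkler sticks fall in Category FS.
Soil oxygenator: available-oxygen content 8.4 % by mass > 5 % by mass → Category OX (Oxidizer).
Category OX quantity: two 1.08 kg packs = 2.16 kg.
That is within the Category OX cargo aircraft limit of 2.5 kg.
Total Category FS: (two 138 g packs = 276 g) + (two 175 g packs = 350 g) = 626 g.
That is within the Category FS cargo aircraft limit of 1 kg.
The segregation rule (Category FG with Category LB) does not apply to Category OX with Category FS.
Every hazard category is within its cargo aircraft limit and no segregation rule is violated.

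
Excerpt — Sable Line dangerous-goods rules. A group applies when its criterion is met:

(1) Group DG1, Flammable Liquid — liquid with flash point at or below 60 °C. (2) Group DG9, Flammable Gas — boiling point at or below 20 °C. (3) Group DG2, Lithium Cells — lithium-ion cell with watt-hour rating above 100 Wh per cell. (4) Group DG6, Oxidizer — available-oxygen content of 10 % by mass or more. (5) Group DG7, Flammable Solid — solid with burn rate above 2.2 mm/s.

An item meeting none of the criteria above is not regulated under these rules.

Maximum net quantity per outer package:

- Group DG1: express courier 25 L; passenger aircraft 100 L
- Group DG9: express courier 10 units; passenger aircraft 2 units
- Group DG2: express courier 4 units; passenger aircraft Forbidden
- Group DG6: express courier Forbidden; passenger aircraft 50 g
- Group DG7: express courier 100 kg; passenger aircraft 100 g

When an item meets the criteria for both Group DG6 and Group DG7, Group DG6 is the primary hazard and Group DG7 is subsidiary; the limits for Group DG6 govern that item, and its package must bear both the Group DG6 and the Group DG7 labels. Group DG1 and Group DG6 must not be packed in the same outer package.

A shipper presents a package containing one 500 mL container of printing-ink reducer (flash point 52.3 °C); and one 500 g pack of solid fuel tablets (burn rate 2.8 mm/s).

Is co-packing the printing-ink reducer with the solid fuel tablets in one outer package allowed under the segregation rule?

Yes

The printing-ink reducer has flash point 52.3 °C, which is ≤ 60 °C, so it is Group DG1 (Flammable Liquid).
The solid fuel tablets have burn rate 2.8 mm/s, which is > 2.2 mm/s, so they are Group DG7 (Flammable Solid).
No segregation rule bars Group DG1 with Group DG7.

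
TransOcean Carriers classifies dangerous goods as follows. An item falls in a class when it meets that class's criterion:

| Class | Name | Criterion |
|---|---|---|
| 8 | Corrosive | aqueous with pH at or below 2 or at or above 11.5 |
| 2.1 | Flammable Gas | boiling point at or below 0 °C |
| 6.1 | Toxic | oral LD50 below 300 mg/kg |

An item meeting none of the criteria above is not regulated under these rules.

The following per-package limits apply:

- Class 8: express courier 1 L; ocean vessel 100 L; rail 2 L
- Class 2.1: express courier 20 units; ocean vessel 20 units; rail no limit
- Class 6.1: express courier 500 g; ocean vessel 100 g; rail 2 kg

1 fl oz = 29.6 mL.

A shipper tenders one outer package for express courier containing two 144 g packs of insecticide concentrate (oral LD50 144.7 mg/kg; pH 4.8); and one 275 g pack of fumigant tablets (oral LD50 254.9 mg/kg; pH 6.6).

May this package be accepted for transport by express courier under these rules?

The insecticide concentrate has oral LD50 144.7 mg/kg, which is < 300 mg/kg, so it is Class 6.1 (Toxic).
Fumigant tablets: oral LD50 254.9 mg/kg < 300 mg/kg → Class 6.1 (Toxic).
Total Class 6.1: (two 144 g packs = 288 g) + 275 g = 563 g.
563 g exceeds the express courier limit of 500 g for Class 6.1.

No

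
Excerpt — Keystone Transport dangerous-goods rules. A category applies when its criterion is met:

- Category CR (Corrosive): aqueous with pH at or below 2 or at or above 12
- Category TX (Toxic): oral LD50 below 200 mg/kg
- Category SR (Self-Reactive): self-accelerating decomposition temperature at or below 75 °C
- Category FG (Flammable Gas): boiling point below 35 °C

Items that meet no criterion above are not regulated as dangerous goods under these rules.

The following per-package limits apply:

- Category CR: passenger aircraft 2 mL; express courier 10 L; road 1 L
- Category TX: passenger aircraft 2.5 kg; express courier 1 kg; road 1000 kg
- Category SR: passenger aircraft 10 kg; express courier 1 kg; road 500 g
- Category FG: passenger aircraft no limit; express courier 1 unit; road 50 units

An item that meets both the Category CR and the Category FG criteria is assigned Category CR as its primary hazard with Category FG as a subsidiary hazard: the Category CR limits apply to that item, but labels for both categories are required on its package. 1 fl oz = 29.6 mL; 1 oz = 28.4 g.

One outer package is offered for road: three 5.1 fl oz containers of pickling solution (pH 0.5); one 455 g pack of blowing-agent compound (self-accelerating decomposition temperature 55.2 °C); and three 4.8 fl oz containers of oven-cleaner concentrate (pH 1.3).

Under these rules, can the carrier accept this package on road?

The pickling solution has pH 0.5, which is ≤ 2, so it is Category CR (Corrosive).
Self-accelerating decomposition temperature 55.2 °C meets the Category SR criterion (Self-Reactive), so the blowing-agent compound is Category SR.
Oven-cleaner concentrate: pH 1.3 ≤ 2 → Category CR (Corrosive).
Category CR net quantity: (three 5.1 fl oz containers = 452.88 mL) + (three 4.8 fl oz containers = 426.24 mL) = 879.12 mL.
879.12 mL is within the road limit of 1 L for Category CR.
Category SR quantity: 455 g.
455 g ≤ 500 g (road limit, Category SR) — within limit.
Every hazard category is within its road limit and no segregation rule is violated.

Yes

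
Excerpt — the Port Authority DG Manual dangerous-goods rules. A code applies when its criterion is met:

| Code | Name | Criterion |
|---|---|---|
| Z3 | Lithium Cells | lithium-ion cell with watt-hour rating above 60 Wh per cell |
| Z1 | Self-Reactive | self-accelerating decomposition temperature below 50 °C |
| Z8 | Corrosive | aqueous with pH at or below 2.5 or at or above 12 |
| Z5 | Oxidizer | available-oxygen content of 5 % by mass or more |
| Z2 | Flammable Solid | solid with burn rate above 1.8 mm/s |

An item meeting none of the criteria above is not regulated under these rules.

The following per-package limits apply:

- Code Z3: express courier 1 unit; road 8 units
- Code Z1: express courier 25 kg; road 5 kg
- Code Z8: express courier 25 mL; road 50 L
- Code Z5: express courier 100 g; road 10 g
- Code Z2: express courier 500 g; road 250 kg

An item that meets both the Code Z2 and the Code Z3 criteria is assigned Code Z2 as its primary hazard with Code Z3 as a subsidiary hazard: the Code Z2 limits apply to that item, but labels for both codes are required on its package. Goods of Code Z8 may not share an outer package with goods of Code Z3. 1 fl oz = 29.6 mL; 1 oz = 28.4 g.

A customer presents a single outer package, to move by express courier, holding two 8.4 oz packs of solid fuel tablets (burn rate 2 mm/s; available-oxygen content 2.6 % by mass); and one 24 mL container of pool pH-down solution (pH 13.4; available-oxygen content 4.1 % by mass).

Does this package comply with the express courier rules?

Yes

Burn rate 2 mm/s meets the Code Z2 criterion (Flammable Solid), so the solid fuel tablets are Code Z2.
pH 13.4 meets the Code Z8 criterion (Corrosive), so the pool pH-down solution is Code Z8.
Code Z8 quantity: 24 mL.
That is within the Code Z8 express courier limit of 25 mL.
Code Z2 quantity: two 8.4 oz packs = 477.12 g.
That is within the Code Z2 express courier limit of 500 g.
The segregation rule (Code Z8 with Code Z3) does not apply to Code Z8 with Code Z2.
Every hazard code is within its express courier limit and no segregation rule is violated.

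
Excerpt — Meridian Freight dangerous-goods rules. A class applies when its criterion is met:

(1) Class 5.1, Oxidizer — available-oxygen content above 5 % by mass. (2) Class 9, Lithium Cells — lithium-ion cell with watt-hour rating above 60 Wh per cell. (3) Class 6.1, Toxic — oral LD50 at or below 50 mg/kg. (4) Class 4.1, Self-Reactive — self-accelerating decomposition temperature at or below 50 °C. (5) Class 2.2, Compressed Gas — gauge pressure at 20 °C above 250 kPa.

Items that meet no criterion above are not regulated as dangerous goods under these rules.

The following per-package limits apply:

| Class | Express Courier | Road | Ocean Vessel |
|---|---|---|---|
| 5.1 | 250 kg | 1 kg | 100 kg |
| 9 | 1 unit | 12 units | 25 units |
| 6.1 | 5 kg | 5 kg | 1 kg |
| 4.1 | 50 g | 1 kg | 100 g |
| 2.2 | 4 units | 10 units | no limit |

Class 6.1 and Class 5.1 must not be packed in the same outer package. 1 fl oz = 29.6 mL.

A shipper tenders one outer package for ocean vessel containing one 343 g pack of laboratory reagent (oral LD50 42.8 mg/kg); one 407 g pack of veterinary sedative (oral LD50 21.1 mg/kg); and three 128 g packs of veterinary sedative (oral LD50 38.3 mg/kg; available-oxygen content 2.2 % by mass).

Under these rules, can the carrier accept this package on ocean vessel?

No

Laboratory reagent: oral LD50 42.8 mg/kg ≤ 50 mg/kg → Class 6.1 (Toxic).
Veterinary sedative: oral LD50 21.1 mg/kg ≤ 50 mg/kg → Class 6.1 (Toxic).
Veterinary sedative: oral LD50 38.3 mg/kg ≤ 50 mg/kg → Class 6.1 (Toxic).
Total Class 6.1: 343 g + 407 g + (three 128 g packs = 384 g) = 1.134 kg.
1.134 kg > 1 kg (ocean vessel limit, Class 6.1) — over the limit.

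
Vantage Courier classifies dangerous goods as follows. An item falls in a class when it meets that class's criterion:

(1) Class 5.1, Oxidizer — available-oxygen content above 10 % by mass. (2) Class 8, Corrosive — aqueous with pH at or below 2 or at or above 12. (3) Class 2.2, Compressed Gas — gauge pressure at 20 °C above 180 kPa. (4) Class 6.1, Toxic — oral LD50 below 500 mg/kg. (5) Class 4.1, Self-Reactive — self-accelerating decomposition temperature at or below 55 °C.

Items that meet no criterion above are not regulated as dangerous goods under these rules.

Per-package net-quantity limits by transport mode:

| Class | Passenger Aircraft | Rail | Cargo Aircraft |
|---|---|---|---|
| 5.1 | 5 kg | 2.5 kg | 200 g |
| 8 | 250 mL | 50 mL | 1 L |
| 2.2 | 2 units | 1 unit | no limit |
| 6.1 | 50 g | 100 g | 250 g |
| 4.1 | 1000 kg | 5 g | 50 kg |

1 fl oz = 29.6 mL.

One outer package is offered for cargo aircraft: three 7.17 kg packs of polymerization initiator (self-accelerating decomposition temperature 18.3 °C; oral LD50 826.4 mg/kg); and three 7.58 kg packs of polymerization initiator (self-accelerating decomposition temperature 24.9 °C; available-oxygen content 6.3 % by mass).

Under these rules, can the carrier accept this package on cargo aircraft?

With self-accelerating decomposition temperature 18.3 °C (≤ 55 °C), the polymerization initiator falls in Class 4.1.
Self-accelerating decomposition temperature 24.9 °C meets the Class 4.1 criterion (Self-Reactive), so the polymerization initiator is Class 4.1.
Total Class 4.1: (three 7.17 kg packs = 21.51 kg) + (three 7.58 kg packs = 22.74 kg) = 44.25 kg.
44.25 kg ≤ 50 kg (cargo aircraft limit, Class 4.1) — within limit.

Yes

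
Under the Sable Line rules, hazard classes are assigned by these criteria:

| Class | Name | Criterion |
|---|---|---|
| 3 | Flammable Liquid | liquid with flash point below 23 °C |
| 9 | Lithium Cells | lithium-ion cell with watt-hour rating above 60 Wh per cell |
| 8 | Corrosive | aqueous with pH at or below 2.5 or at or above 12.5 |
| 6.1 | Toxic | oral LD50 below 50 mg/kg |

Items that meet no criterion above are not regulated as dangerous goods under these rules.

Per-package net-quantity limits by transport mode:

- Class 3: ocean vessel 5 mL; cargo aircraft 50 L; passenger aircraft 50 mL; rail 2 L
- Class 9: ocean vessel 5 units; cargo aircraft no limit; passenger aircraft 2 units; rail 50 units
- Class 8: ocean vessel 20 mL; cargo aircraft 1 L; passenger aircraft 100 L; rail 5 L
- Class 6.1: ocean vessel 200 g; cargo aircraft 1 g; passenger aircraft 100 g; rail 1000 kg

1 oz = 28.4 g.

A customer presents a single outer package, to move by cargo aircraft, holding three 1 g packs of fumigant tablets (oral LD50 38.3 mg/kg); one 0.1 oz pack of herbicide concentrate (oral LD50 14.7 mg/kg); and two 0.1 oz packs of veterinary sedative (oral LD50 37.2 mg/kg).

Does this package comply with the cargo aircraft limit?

Fumigant tablets: oral LD50 38.3 mg/kg < 50 mg/kg → Class 6.1 (Toxic).
With oral LD50 14.7 mg/kg (< 50 mg/kg), the herbicide concentrate falls in Class 6.1.
Veterinary sedative: oral LD50 37.2 mg/kg < 50 mg/kg → Class 6.1 (Toxic).
Class 6.1 net quantity: (three 1 g packs = 3 g) + (one 0.1 oz pack = 2.84 g) + (two 0.1 oz packs = 5.68 g) = 11.52 g.
That exceeds the Class 6.1 cargo aircraft limit of 1 g.

No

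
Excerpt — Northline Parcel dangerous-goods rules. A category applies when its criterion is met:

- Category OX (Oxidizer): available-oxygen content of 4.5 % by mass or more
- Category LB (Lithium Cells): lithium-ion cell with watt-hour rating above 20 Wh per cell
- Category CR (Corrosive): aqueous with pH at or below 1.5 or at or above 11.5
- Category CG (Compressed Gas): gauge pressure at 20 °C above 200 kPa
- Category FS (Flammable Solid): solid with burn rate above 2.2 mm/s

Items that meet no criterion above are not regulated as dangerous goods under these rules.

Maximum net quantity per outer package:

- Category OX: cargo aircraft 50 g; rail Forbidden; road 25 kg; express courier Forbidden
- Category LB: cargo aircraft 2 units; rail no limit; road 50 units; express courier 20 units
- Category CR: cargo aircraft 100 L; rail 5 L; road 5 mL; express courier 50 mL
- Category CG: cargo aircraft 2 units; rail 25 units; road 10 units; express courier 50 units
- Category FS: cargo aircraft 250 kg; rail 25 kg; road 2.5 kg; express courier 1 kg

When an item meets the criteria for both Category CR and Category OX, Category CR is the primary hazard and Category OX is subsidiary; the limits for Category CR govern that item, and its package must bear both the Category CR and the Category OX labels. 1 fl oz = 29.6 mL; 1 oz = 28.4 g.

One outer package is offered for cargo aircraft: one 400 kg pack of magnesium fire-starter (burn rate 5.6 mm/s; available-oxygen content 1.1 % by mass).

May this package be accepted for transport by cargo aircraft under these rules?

With burn rate 5.6 mm/s (> 2.2 mm/s), the magnesium fire-starter falls in Category FS.
Category FS quantity: 400 kg.
That exceeds the Category FS cargo aircraft limit of 250 kg.

No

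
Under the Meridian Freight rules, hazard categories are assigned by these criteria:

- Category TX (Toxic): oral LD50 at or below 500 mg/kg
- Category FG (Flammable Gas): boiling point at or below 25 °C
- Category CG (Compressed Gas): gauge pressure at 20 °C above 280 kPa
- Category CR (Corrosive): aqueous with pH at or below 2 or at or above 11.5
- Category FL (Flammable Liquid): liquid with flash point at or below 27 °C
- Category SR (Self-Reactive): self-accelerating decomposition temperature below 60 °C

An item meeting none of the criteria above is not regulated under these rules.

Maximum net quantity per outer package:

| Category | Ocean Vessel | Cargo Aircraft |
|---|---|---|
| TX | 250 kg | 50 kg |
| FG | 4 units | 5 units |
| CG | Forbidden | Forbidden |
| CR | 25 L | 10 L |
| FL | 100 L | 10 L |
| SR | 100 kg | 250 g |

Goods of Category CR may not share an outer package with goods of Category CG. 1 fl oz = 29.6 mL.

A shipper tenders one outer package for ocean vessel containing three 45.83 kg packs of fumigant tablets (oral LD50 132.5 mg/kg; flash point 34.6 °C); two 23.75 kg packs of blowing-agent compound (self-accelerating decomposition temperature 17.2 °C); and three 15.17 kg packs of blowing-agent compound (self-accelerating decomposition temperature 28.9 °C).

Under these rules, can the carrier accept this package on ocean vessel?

Yes

Oral LD50 132.5 mg/kg meets the Category TX criterion (Toxic), so the fumigant tablets are Category TX.
The blowing-agent compound has self-accelerating decomposition temperature 17.2 °C, which is < 60 °C, so it is Category SR (Self-Reactive).
Self-accelerating decomposition temperature 28.9 °C meets the Category SR criterion (Self-Reactive), so the blowing-agent compound is Category SR.
Category TX quantity: three 45.83 kg packs = 137.49 kg.
137.49 kg ≤ 250 kg (ocean vessel limit, Category TX) — within limit.
Total Category SR: (two 23.75 kg packs = 47.5 kg) + (three 15.17 kg packs = 45.51 kg) = 93.01 kg.
That is within the Category SR ocean vessel limit of 100 kg.
The segregation rule (Category CR with Category CG) does not apply to Category TX with Category SR.
Every hazard category is within its ocean vessel limit and no segregation rule is violated.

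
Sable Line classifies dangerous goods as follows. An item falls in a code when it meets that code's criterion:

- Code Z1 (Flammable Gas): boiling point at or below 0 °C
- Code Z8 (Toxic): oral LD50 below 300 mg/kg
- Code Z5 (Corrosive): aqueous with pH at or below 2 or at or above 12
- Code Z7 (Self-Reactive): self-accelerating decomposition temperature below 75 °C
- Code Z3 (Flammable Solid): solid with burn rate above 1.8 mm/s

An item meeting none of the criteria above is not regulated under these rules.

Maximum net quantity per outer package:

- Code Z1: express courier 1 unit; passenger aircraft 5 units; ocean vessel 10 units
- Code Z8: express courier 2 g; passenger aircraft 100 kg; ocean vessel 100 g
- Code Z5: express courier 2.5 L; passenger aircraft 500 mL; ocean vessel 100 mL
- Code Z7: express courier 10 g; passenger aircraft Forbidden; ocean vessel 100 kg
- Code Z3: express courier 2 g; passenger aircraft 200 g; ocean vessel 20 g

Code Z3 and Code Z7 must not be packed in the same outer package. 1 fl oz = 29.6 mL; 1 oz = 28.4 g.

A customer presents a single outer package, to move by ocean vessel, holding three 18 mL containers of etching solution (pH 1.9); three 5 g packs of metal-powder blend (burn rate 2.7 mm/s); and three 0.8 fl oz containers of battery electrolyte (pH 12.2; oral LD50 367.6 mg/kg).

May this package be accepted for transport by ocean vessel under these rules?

pH 1.9 meets the Code Z5 criterion (Corrosive), so the etching solution is Code Z5.
The metal-powder blend has burn rate 2.7 mm/s, which is > 1.8 mm/s, so it is Code Z3 (Flammable Solid).
The battery electrolyte has pH 12.2, which is ≥ 12, so it is Code Z5 (Corrosive).
Total Code Z5: (three 18 mL containers = 54 mL) + (three 0.8 fl oz containers = 71.04 mL) = 125.04 mL.
125.04 mL exceeds the ocean vessel limit of 100 mL for Code Z5.
Code Z3 quantity: three 5 g packs = 15 g.
15 g is within the ocean vessel limit of 20 g for Code Z3.
The segregation rule (Code Z3 with Code Z7) does not apply to Code Z5 with Code Z3.

No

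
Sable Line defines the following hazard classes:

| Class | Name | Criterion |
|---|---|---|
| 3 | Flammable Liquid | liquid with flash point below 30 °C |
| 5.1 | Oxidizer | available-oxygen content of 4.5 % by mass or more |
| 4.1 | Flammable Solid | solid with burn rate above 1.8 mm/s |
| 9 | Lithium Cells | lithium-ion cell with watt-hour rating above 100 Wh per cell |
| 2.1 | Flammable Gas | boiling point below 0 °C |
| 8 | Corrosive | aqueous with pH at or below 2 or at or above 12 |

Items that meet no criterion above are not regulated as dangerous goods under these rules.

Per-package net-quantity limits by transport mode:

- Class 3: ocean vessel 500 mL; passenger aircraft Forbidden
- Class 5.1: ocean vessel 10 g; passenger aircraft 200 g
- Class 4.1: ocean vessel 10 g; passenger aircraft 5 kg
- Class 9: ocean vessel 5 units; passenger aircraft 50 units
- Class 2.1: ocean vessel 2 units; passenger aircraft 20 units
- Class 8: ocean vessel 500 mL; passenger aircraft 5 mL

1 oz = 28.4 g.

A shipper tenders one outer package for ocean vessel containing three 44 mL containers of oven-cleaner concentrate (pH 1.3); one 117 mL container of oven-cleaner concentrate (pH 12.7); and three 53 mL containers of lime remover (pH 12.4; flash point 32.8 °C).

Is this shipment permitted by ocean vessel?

The oven-cleaner concentrate has pH 1.3, which is ≤ 2, so it is Class 8 (Corrosive).
The oven-cleaner concentrate has pH 12.7, which is ≥ 12, so it is Class 8 (Corrosive).
pH 12.4 meets the Class 8 criterion (Corrosive), so the lime remover is Class 8.
Total Class 8: (three 44 mL containers = 132 mL) + 117 mL + (three 53 mL containers = 159 mL) = 408 mL.
408 mL ≤ 500 mL (ocean vessel limit, Class 8) — within limit.

Yes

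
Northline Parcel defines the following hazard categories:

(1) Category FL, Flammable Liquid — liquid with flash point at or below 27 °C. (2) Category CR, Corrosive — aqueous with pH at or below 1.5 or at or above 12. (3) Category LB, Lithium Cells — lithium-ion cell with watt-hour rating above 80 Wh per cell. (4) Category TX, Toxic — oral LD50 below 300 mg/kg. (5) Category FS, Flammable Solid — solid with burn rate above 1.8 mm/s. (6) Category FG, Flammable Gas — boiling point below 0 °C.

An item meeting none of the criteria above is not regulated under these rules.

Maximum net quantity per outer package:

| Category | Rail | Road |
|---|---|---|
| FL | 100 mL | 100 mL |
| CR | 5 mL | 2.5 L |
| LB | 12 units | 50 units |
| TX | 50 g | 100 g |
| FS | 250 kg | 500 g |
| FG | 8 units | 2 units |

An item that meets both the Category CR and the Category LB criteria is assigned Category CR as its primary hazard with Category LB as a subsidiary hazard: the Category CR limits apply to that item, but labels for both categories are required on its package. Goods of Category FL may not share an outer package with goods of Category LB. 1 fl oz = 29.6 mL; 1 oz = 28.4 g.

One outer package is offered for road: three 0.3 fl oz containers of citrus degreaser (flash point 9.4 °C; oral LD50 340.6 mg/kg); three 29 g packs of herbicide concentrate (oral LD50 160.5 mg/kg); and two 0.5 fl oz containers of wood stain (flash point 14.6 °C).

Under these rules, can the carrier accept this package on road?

The citrus degreaser has flash point 9.4 °C, which is ≤ 27 °C, so it is Category FL (Flammable Liquid).
The herbicide concentrate has oral LD50 160.5 mg/kg, which is < 300 mg/kg, so it is Category TX (Toxic).
Flash point 14.6 °C meets the Category FL criterion (Flammable Liquid), so the wood stain is Category FL.
Total Category FL: (three 0.3 fl oz containers = 26.64 mL) + (two 0.5 fl oz containers = 29.6 mL) = 56.24 mL.
That is within the Category FL road limit of 100 mL.
Category TX quantity: three 29 g packs = 87 g.
87 g ≤ 100 g (road limit, Category TX) — within limit.
The segregation rule (Category FL with Category LB) does not apply to Category FL with Category TX.
Every hazard category is within its road limit and no segregation rule is violated.

Yes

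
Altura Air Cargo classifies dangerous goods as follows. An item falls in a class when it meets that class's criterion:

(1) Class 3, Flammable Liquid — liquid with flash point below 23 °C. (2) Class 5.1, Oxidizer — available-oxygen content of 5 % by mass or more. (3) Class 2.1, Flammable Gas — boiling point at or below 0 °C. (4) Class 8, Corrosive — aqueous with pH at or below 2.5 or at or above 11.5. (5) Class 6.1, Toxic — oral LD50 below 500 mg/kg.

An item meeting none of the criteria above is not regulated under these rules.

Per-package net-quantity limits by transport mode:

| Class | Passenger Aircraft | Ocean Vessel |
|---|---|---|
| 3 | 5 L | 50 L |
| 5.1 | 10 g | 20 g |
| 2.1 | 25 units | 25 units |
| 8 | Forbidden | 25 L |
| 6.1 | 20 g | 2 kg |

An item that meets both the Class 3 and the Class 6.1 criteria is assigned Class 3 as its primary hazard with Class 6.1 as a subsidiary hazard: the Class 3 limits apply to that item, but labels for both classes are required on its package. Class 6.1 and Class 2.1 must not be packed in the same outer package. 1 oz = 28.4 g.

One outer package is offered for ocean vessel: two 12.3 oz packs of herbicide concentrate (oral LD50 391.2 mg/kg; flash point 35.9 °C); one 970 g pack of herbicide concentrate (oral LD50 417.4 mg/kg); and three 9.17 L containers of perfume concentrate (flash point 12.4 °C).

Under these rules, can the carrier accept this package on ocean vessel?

Yes

Herbicide concentrate: oral LD50 391.2 mg/kg < 500 mg/kg → Class 6.1 (Toxic).
Oral LD50 417.4 mg/kg meets the Class 6.1 criterion (Toxic), so the herbicide concentrate is Class 6.1.
Perfume concentrate: flash point 12.4 °C < 23 °C → Class 3 (Flammable Liquid).
Total Class 6.1: (two 12.3 oz packs = 698.64 g) + 970 g = 1668.64 g.
That is within the Class 6.1 ocean vessel limit of 2 kg.
Class 3 quantity: three 9.17 L containers = 27.51 L.
27.51 L ≤ 50 L (ocean vessel limit, Class 3) — within limit.
The segregation rule (Class 6.1 with Class 2.1) does not apply to Class 6.1 with Class 3.
Every hazard class is within its ocean vessel limit and no segregation rule is violated.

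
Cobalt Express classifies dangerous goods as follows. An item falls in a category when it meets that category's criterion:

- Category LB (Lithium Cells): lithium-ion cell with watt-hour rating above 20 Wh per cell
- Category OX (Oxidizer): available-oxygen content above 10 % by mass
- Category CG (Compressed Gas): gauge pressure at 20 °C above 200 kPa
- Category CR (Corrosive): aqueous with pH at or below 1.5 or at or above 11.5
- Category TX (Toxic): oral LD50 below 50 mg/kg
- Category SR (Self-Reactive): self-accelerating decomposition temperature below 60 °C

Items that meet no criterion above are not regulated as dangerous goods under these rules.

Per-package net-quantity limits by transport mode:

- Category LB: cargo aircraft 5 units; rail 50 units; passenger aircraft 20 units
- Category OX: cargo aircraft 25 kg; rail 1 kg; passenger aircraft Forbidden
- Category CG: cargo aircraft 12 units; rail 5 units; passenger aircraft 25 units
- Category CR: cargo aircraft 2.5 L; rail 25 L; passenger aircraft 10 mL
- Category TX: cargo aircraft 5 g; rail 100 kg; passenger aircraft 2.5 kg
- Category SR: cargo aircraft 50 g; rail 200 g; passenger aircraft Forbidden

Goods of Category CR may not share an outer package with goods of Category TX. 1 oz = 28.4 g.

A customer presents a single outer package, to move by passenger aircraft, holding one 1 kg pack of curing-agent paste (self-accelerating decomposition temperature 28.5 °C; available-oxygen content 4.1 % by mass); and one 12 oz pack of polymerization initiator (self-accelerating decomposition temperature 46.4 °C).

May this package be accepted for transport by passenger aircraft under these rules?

Curing-agent paste: self-accelerating decomposition temperature 28.5 °C < 60 °C → Category SR (Self-Reactive).
The polymerization initiator has self-accelerating decomposition temperature 46.4 °C, which is < 60 °C, so it is Category SR (Self-Reactive).
Total Category SR: 1 kg + (one 12 oz pack = 340.8 g) = 1340.8 g.
By passenger aircraft, Category SR is Forbidden regardless of quantity.

No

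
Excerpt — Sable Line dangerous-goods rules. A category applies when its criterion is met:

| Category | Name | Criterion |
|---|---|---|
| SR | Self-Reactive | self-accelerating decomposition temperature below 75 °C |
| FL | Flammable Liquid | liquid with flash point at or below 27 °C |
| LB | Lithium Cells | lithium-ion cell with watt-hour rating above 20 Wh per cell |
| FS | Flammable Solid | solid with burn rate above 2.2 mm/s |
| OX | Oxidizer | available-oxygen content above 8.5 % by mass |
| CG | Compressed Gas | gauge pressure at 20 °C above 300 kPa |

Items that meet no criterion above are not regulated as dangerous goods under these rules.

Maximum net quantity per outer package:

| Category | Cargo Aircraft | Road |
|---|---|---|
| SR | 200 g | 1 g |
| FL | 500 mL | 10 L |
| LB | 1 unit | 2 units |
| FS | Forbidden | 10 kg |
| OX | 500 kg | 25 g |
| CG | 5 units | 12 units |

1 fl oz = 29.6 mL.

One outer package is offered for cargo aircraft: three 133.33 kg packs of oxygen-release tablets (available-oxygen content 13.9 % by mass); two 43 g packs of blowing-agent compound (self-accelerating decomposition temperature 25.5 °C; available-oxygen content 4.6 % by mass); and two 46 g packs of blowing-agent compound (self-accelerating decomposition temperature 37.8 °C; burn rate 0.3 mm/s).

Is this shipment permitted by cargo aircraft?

Yes

Available-oxygen content 13.9 % by mass meets the Category OX criterion (Oxidizer), so the oxygen-release tablets are Category OX.
With self-accelerating decomposition temperature 25.5 °C (< 75 °C), the blowing-agent compound falls in Category SR.
Blowing-agent compound: self-accelerating decomposition temperature 37.8 °C < 75 °C → Category SR (Self-Reactive).
Category SR net quantity: (two 43 g packs = 86 g) + (two 46 g packs = 92 g) = 178 g.
That is within the Category SR cargo aircraft limit of 200 g.
Category OX quantity: three 133.33 kg packs = 399.99 kg.
That is within the Category OX cargo aircraft limit of 500 kg.
Every hazard category is within its cargo aircraft limit and no segregation rule is violated.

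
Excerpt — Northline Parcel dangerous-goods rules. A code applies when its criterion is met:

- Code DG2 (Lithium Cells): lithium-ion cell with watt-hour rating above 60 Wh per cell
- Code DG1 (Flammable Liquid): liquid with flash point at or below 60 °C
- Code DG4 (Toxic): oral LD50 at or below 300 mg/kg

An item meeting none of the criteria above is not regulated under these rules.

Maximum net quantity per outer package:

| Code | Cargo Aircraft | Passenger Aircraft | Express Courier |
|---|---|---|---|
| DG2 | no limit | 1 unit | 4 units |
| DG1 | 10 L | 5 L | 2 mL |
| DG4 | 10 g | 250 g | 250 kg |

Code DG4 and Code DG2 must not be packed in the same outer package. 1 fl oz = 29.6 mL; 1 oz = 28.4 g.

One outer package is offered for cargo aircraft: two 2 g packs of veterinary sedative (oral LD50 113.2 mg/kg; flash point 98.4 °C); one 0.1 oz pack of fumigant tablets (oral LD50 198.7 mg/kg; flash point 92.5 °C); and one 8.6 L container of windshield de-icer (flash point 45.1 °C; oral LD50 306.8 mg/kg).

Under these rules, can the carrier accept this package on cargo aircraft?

Yes

With oral LD50 113.2 mg/kg (≤ 300 mg/kg), the veterinary sedative falls in Code DG4.
Fumigant tablets: oral LD50 198.7 mg/kg ≤ 300 mg/kg → Code DG4 (Toxic).
With flash point 45.1 °C (≤ 60 °C), the windshield de-icer falls in Code DG1.
Code DG4 net quantity: (two 2 g packs = 4 g) + (one 0.1 oz pack = 2.84 g) = 6.84 g.
6.84 g is within the cargo aircraft limit of 10 g for Code DG4.
Code DG1 quantity: 8.6 L.
8.6 L is within the cargo aircraft limit of 10 L for Code DG1.
The segregation rule (Code DG4 with Code DG2) does not apply to Code DG4 with Code DG1.
Every hazard code is within its cargo aircraft limit and no segregation rule is violated.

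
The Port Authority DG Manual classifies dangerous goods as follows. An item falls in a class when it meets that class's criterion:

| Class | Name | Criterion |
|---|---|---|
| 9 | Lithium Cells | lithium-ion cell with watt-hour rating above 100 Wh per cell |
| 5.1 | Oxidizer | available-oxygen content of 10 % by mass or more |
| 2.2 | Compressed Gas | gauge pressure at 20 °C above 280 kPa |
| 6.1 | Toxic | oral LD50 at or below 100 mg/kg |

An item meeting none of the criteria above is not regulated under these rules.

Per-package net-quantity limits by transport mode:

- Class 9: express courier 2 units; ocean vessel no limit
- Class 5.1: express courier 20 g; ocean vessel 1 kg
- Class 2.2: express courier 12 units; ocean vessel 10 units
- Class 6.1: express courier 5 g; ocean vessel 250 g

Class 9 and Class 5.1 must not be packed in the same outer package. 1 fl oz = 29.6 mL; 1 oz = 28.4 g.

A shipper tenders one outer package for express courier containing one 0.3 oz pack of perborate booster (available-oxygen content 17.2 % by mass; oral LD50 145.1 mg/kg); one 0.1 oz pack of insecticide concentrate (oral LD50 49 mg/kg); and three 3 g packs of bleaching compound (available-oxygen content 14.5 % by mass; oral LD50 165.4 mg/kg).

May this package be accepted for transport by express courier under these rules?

Yes

Available-oxygen content 17.2 % by mass meets the Class 5.1 criterion (Oxidizer), so the perborate booster is Class 5.1.
Insecticide concentrate: oral LD50 49 mg/kg ≤ 100 mg/kg → Class 6.1 (Toxic).
With available-oxygen content 14.5 % by mass (≥ 10 % by mass), the bleaching compound falls in Class 5.1.
Class 6.1 quantity: one 0.1 oz pack = 2.84 g.
2.84 g is within the express courier limit of 5 g for Class 6.1.
Class 5.1 net quantity: (one 0.3 oz pack = 8.52 g) + (three 3 g packs = 9 g) = 17.52 g.
17.52 g ≤ 20 g (express courier limit, Class 5.1) — within limit.
The segregation rule (Class 9 with Class 5.1) does not apply to Class 6.1 with Class 5.1.
Every hazard class is within its express courier limit and no segregation rule is violated.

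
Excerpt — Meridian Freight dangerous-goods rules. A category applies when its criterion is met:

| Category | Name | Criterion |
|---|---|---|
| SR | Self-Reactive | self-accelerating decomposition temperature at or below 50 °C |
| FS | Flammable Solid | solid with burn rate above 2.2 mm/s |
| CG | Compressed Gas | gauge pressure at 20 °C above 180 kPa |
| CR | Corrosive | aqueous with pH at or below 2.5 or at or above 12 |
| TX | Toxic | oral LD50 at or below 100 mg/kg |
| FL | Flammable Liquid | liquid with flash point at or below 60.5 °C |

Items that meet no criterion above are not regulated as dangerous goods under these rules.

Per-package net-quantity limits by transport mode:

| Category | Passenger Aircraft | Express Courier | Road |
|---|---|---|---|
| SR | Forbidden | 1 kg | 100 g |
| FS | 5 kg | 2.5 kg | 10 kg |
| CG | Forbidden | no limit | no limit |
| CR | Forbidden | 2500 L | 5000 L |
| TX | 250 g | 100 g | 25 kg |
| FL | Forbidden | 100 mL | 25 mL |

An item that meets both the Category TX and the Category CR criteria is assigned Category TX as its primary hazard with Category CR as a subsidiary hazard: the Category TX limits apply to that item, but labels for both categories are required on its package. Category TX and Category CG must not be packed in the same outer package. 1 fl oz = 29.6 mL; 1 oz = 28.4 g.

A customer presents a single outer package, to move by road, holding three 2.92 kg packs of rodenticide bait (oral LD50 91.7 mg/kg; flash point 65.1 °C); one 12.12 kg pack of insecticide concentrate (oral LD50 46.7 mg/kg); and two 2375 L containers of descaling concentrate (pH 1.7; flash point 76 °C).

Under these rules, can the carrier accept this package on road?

Yes

With oral LD50 91.7 mg/kg (≤ 100 mg/kg), the rodenticide bait falls in Category TX.
The insecticide concentrate has oral LD50 46.7 mg/kg, which is ≤ 100 mg/kg, so it is Category TX (Toxic).
pH 1.7 meets the Category CR criterion (Corrosive), so the descaling concentrate is Category CR.
Total Category TX: (three 2.92 kg packs = 8.76 kg) + 12.12 kg = 20.88 kg.
20.88 kg ≤ 25 kg (road limit, Category TX) — within limit.
Category CR quantity: two 2375 L containers = 4750 L.
4750 L ≤ 5000 L (road limit, Category CR) — within limit.
The segregation rule (Category TX with Category CG) does not apply to Category TX with Category CR.
Every hazard category is within its road limit and no segregation rule is violated.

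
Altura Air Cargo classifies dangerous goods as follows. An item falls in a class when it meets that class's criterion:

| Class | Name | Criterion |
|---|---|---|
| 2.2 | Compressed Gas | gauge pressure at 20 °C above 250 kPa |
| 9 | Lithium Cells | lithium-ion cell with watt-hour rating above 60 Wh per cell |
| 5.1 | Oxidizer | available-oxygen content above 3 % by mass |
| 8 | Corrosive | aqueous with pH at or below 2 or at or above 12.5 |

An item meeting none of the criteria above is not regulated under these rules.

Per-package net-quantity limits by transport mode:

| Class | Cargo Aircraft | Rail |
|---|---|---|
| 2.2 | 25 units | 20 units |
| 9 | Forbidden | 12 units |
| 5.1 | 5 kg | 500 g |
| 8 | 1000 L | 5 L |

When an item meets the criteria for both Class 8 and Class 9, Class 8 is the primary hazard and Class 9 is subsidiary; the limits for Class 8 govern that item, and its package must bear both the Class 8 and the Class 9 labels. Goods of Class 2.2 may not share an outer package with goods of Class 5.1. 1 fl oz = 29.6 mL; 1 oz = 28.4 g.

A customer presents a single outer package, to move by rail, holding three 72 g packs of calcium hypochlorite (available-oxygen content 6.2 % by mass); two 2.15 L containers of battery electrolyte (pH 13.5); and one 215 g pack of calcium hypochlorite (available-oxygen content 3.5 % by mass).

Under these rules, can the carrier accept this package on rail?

Yes

With available-oxygen content 6.2 % by mass (> 3 % by mass), the calcium hypochlorite falls in Class 5.1.
Battery electrolyte: pH 13.5 ≥ 12.5 → Class 8 (Corrosive).
The calcium hypochlorite has available-oxygen content 3.5 % by mass, which is > 3 % by mass, so it is Class 5.1 (Oxidizer).
Class 5.1 net quantity: (three 72 g packs = 216 g) + 215 g = 431 g.
That is within the Class 5.1 rail limit of 500 g.
Class 8 quantity: two 2.15 L containers = 4.3 L.
That is within the Class 8 rail limit of 5 L.
The segregation rule (Class 2.2 with Class 5.1) does not apply to Class 5.1 with Class 8.
Every hazard class is within its rail limit and no segregation rule is violated.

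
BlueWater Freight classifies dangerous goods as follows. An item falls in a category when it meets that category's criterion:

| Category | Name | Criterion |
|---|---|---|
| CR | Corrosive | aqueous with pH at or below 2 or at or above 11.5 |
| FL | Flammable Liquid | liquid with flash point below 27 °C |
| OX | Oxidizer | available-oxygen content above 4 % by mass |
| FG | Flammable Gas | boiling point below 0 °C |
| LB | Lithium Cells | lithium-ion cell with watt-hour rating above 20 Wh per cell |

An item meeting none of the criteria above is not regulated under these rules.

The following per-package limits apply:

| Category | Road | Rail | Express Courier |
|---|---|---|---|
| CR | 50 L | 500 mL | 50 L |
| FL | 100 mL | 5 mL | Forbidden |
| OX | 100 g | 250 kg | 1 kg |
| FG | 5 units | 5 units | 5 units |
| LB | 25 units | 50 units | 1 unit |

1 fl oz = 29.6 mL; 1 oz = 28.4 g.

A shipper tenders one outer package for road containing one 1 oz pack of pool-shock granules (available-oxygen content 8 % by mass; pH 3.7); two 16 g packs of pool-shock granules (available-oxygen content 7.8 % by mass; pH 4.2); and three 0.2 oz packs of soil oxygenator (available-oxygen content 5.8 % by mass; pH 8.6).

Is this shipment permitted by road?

Yes

The pool-shock granules have available-oxygen content 8 % by mass, which is > 4 % by mass, so they are Category OX (Oxidizer).
Pool-shock granules: available-oxygen content 7.8 % by mass > 4 % by mass → Category OX (Oxidizer).
Available-oxygen content 5.8 % by mass meets the Category OX criterion (Oxidizer), so the soil oxygenator is Category OX.
Category OX net quantity: (one 1 oz pack = 28.4 g) + (two 16 g packs = 32 g) + (three 0.2 oz packs = 17.04 g) = 77.44 g.
77.44 g ≤ 100 g (road limit, Category OX) — within limit.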